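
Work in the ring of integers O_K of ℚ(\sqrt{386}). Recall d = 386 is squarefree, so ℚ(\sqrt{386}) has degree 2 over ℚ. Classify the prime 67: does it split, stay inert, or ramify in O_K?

remains prime (inert)

d = 386 ≡ 2 (mod 4), so O_K = ℤ[√386] and disc(K) = 4d = 1544.
Since gcd(67, 1544) = 1 the prime 67 does not ramify.
Euler's criterion: 386^33 mod 67 = 66. Thus (386|67) = -1.
d is a non-residue mod p, hence 67 remains inert in O_K.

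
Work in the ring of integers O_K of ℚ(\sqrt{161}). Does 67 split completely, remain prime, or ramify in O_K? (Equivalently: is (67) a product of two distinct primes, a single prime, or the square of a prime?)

inert

Since 161 ≡ 1 mod 4, the ring of integers is ℤ[(1+√161)/2] with discriminant 161.
Since gcd(67, 161) = 1 the prime 67 does not ramify.
Legendre symbol by Euler's criterion: (161/67) ≡ 161^33 ≡ 66 (mod 67), i.e. (161/67) = -1.
d is a non-residue mod p, hence 67 remains inert in O_K.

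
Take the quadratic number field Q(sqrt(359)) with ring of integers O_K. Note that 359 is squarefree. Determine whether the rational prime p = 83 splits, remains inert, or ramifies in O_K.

359 mod 4 = 3, hence disc K = 4·359 = 1436 and O_K = ℤ[√359].
disc(K) = 1436 is not divisible by 83; 83 is unramified.
Euler's criterion: 359^41 mod 83 = 1. Thus (359|83) = 1.
d is a quadratic residue mod p, hence 83 splits in O_K.

splits completely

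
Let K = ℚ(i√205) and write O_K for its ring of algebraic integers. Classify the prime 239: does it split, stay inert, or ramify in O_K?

-205 mod 4 = 3, hence disc K = 4·(-205) = -820 and O_K = ℤ[√-205].
239 ∤ -820, so 239 is unramified.
(-205/239) = 34^119 mod 239 = 1, giving Legendre symbol 1.
(-205/239) = 1, so 239 splits.

239 splits in O_K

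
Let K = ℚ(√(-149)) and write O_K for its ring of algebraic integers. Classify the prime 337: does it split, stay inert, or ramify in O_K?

p splits

d = -149 ≡ 3 (mod 4), so O_K = ℤ[√-149] and disc(K) = 4d = -596.
Since gcd(337, -596) = 1 the prime 337 does not ramify.
(-149/337) = 188^168 mod 337 = 1, giving Legendre symbol 1.
d is a quadratic residue mod p, hence 337 splits in O_K.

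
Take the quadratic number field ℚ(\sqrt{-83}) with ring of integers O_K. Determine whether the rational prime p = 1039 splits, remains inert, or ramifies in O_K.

d = -83 ≡ 1 (mod 4), so O_K = ℤ[(1+√-83)/2] and disc(K) = d = -83.
disc(K) = -83 is not divisible by 1039; 1039 is unramified.
Compute (-83/1039) via Euler: 956^((1039-1)/2) mod 1039 = 1038, so (-83/1039) = -1.
d is a non-residue mod p, hence 1039 remains inert in O_K.

remains prime (inert)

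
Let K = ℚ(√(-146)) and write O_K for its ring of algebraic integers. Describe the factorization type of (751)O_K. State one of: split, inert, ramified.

splits completely

Since -146 ≢ 1 mod 4, the ring of integers is ℤ[√-146] with discriminant 4·(-146) = -584.
751 ∤ -584, so 751 is unramified.
Compute (-146/751) via Euler: 605^((751-1)/2) mod 751 = 1, so (-146/751) = 1.
Legendre symbol 1 ⇒ 751 is split.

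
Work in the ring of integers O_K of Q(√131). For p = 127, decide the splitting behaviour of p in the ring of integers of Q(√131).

splits completely

d = 131 ≡ 3 (mod 4), so O_K = ℤ[√131] and disc(K) = 4d = 524.
disc(K) = 524 is not divisible by 127; 127 is unramified.
Compute (131/127) via Euler: 4^((127-1)/2) mod 127 = 1, so (131/127) = 1.
(131/127) = 1, so 127 splits.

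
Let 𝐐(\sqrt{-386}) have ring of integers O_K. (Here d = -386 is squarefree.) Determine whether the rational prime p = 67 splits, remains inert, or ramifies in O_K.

d = -386 ≡ 2 (mod 4), so O_K = ℤ[√-386] and disc(K) = 4d = -1544.
Since gcd(67, -1544) = 1 the prime 67 does not ramify.
Compute (-386/67) via Euler: 16^((67-1)/2) mod 67 = 1, so (-386/67) = 1.
d is a quadratic residue mod p, hence 67 splits in O_K.

split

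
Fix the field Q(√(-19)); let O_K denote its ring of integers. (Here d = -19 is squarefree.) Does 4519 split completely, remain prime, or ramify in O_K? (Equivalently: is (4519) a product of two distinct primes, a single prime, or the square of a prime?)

-19 mod 4 = 1, hence disc K = -19 and O_K = ℤ[(1+√-19)/2].
disc(K) = -19 is not divisible by 4519; 4519 is unramified.
Euler's criterion: (-19)^2259 mod 4519 = 1. Thus (-19|4519) = 1.
Legendre symbol 1 ⇒ 4519 is split.

splits completely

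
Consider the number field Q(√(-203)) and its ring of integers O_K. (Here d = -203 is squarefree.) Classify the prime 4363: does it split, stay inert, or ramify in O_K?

4363 splits in O_K

-203 mod 4 = 1, hence disc K = -203 and O_K = ℤ[(1+√-203)/2].
disc(K) = -203 is not divisible by 4363; 4363 is unramified.
(-203/4363) = 4160^2181 mod 4363 = 1, giving Legendre symbol 1.
(-203/4363) = 1, so 4363 splits.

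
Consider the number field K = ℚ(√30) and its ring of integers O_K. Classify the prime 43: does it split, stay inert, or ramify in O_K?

d = 30 ≡ 2 (mod 4), so O_K = ℤ[√30] and disc(K) = 4d = 120.
43 ∤ 120, so 43 is unramified.
(30/43) = 30^21 mod 43 = 42, giving Legendre symbol -1.
(30/43) = -1, so 43 is inert.

p is inert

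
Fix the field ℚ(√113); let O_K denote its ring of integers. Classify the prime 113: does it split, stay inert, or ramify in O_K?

113 mod 4 = 1, hence disc K = 113 and O_K = ℤ[(1+√113)/2].
Ramification test: 113 | 113. The prime 113 ramifies in K.

113 is ramified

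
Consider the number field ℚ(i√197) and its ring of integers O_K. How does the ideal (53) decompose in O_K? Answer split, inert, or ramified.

-197 mod 4 = 3, hence disc K = 4·(-197) = -788 and O_K = ℤ[√-197].
Since gcd(53, -788) = 1 the prime 53 does not ramify.
Euler's criterion: (-197)^26 mod 53 = 1. Thus (-197|53) = 1.
Legendre symbol 1 ⇒ 53 is split.

53 splits in O_K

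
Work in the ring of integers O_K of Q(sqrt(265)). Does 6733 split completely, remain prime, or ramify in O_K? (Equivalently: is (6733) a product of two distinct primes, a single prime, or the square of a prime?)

d = 265 ≡ 1 (mod 4), so O_K = ℤ[(1+√265)/2] and disc(K) = d = 265.
Since gcd(6733, 265) = 1 the prime 6733 does not ramify.
Compute (265/6733) via Euler: 265^((6733-1)/2) mod 6733 = 1, so (265/6733) = 1.
(265/6733) = 1, so 6733 splits.

p splits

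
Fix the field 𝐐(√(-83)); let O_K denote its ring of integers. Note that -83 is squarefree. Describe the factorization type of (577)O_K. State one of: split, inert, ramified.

Since -83 ≡ 1 mod 4, the ring of integers is ℤ[(1+√-83)/2] with discriminant -83.
Since gcd(577, -83) = 1 the prime 577 does not ramify.
Legendre symbol by Euler's criterion: (-83/577) ≡ (-83)^288 ≡ 576 (mod 577), i.e. (-83/577) = -1.
Legendre symbol -1 ⇒ 577 is inert.

577 remains inert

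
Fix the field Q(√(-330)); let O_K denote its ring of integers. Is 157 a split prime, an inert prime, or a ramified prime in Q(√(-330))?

split

Since -330 ≢ 1 mod 4, the ring of integers is ℤ[√-330] with discriminant 4·(-330) = -1320.
157 ∤ -1320, so 157 is unramified.
(-330/157) = 141^78 mod 157 = 1, giving Legendre symbol 1.
(-330/157) = 1, so 157 splits.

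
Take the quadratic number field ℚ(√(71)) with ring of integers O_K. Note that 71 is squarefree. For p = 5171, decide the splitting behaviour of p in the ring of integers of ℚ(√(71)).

d = 71 ≡ 3 (mod 4), so O_K = ℤ[√71] and disc(K) = 4d = 284.
Since gcd(5171, 284) = 1 the prime 5171 does not ramify.
(71/5171) = 71^2585 mod 5171 = 1, giving Legendre symbol 1.
Legendre symbol 1 ⇒ 5171 is split.

5171 splits in O_K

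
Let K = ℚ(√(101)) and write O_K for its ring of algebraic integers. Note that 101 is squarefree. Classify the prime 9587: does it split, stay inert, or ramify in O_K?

101 mod 4 = 1, hence disc K = 101 and O_K = ℤ[(1+√101)/2].
Since gcd(9587, 101) = 1 the prime 9587 does not ramify.
Legendre symbol by Euler's criterion: (101/9587) ≡ 101^4793 ≡ 9586 (mod 9587), i.e. (101/9587) = -1.
Legendre symbol -1 ⇒ 9587 is inert.

inert — (9587) stays prime in O_K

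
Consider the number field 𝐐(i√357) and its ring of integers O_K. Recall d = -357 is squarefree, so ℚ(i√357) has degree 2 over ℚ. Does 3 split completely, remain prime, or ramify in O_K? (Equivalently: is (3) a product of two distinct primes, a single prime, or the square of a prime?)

Since -357 ≢ 1 mod 4, the ring of integers is ℤ[√-357] with discriminant 4·(-357) = -1428.
Ramification test: 3 | -1428. The prime 3 ramifies in K.

ramified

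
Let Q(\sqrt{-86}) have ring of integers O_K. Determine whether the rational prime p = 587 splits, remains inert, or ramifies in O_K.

split

-86 mod 4 = 2, hence disc K = 4·(-86) = -344 and O_K = ℤ[√-86].
Since gcd(587, -344) = 1 the prime 587 does not ramify.
(-86/587) = 501^293 mod 587 = 1, giving Legendre symbol 1.
(-86/587) = 1, so 587 splits.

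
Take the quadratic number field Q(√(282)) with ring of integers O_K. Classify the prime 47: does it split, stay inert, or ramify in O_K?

282 mod 4 = 2, hence disc K = 4·282 = 1128 and O_K = ℤ[√282].
disc(K) = 1128 = 47·24, so p = 47 is ramified.

ramifies in O_K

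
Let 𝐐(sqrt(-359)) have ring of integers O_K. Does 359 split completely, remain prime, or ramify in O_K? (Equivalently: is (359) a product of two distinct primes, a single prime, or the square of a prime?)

p ramifies

Since -359 ≡ 1 mod 4, the ring of integers is ℤ[(1+√-359)/2] with discriminant -359.
359 divides disc(K) = -359, so 359 ramifies.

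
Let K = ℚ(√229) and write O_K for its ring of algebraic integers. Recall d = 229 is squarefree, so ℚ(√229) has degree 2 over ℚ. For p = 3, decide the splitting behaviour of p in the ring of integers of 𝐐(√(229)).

229 mod 4 = 1, hence disc K = 229 and O_K = ℤ[(1+√229)/2].
Since gcd(3, 229) = 1 the prime 3 does not ramify.
Compute (229/3) via Euler: 1^((3-1)/2) mod 3 = 1, so (229/3) = 1.
d is a quadratic residue mod p, hence 3 splits in O_K.

p splits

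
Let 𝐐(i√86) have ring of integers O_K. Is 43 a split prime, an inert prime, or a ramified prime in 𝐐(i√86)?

ramified

d = -86 ≡ 2 (mod 4), so O_K = ℤ[√-86] and disc(K) = 4d = -344.
43 divides disc(K) = -344, so 43 ramifies.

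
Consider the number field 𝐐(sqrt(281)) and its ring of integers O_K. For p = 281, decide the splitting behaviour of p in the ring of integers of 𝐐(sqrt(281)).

ramified — (281) = 𝔭²

d = 281 ≡ 1 (mod 4), so O_K = ℤ[(1+√281)/2] and disc(K) = d = 281.
Ramification test: 281 | 281. The prime 281 ramifies in K.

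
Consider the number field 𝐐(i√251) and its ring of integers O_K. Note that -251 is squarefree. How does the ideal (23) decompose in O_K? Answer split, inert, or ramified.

-251 mod 4 = 1, hence disc K = -251 and O_K = ℤ[(1+√-251)/2].
23 ∤ -251, so 23 is unramified.
Euler's criterion: (-251)^11 mod 23 = 1. Thus (-251|23) = 1.
Legendre symbol 1 ⇒ 23 is split.

p splits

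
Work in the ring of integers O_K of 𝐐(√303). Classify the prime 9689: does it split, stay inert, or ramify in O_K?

Since 303 ≢ 1 mod 4, the ring of integers is ℤ[√303] with discriminant 4·303 = 1212.
Since gcd(9689, 1212) = 1 the prime 9689 does not ramify.
(303/9689) = 303^4844 mod 9689 = 1, giving Legendre symbol 1.
Legendre symbol 1 ⇒ 9689 is split.

9689 splits in O_K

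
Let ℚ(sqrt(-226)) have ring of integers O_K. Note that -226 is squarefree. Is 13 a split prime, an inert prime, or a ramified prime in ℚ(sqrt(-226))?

13 remains inert

d = -226 ≡ 2 (mod 4), so O_K = ℤ[√-226] and disc(K) = 4d = -904.
disc(K) = -904 is not divisible by 13; 13 is unramified.
Compute (-226/13) via Euler: 8^((13-1)/2) mod 13 = 12, so (-226/13) = -1.
d is a non-residue mod p, hence 13 remains inert in O_K.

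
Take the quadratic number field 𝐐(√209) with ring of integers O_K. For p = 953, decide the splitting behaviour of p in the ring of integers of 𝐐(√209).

d = 209 ≡ 1 (mod 4), so O_K = ℤ[(1+√209)/2] and disc(K) = d = 209.
953 ∤ 209, so 953 is unramified.
Euler's criterion: 209^476 mod 953 = 1. Thus (209|953) = 1.
Legendre symbol 1 ⇒ 953 is split.

953 splits in O_K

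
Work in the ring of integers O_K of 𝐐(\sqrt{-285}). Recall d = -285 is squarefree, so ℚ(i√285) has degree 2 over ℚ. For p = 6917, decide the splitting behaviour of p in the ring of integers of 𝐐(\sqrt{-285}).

-285 mod 4 = 3, hence disc K = 4·(-285) = -1140 and O_K = ℤ[√-285].
disc(K) = -1140 is not divisible by 6917; 6917 is unramified.
Legendre symbol by Euler's criterion: (-285/6917) ≡ (-285)^3458 ≡ 1 (mod 6917), i.e. (-285/6917) = 1.
d is a quadratic residue mod p, hence 6917 splits in O_K.

6917 splits in O_K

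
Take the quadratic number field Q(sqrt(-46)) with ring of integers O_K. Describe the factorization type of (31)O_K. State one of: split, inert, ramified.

d = -46 ≡ 2 (mod 4), so O_K = ℤ[√-46] and disc(K) = 4d = -184.
disc(K) = -184 is not divisible by 31; 31 is unramified.
Legendre symbol by Euler's criterion: (-46/31) ≡ (-46)^15 ≡ 1 (mod 31), i.e. (-46/31) = 1.
d is a quadratic residue mod p, hence 31 splits in O_K.

split — (31) = 𝔭₁𝔭₂ with 𝔭₁ ≠ 𝔭₂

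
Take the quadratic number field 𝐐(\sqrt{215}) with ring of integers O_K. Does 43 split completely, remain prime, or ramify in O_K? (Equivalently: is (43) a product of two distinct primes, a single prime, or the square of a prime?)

d = 215 ≡ 3 (mod 4), so O_K = ℤ[√215] and disc(K) = 4d = 860.
Ramification test: 43 | 860. The prime 43 ramifies in K.

ramifies in O_K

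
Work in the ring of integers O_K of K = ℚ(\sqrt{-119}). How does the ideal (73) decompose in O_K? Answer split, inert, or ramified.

-119 mod 4 = 1, hence disc K = -119 and O_K = ℤ[(1+√-119)/2].
disc(K) = -119 is not divisible by 73; 73 is unramified.
Euler's criterion: (-119)^36 mod 73 = 1. Thus (-119|73) = 1.
Legendre symbol 1 ⇒ 73 is split.

splits completely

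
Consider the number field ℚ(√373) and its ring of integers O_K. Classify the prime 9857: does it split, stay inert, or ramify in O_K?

inert

d = 373 ≡ 1 (mod 4), so O_K = ℤ[(1+√373)/2] and disc(K) = d = 373.
Since gcd(9857, 373) = 1 the prime 9857 does not ramify.
Compute (373/9857) via Euler: 373^((9857-1)/2) mod 9857 = 9856, so (373/9857) = -1.
d is a non-residue mod p, hence 9857 remains inert in O_K.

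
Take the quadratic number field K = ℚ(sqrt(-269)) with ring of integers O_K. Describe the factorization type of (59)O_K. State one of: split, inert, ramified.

Since -269 ≢ 1 mod 4, the ring of integers is ℤ[√-269] with discriminant 4·(-269) = -1076.
Since gcd(59, -1076) = 1 the prime 59 does not ramify.
Compute (-269/59) via Euler: 26^((59-1)/2) mod 59 = 1, so (-269/59) = 1.
(-269/59) = 1, so 59 splits.

split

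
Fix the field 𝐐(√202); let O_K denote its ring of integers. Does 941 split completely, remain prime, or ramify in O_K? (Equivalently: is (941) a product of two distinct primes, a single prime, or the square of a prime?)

p splits

Since 202 ≢ 1 mod 4, the ring of integers is ℤ[√202] with discriminant 4·202 = 808.
disc(K) = 808 is not divisible by 941; 941 is unramified.
Euler's criterion: 202^470 mod 941 = 1. Thus (202|941) = 1.
Legendre symbol 1 ⇒ 941 is split.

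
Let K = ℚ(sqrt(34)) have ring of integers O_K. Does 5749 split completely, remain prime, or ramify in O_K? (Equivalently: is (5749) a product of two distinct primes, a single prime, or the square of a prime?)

splits completely

Since 34 ≢ 1 mod 4, the ring of integers is ℤ[√34] with discriminant 4·34 = 136.
disc(K) = 136 is not divisible by 5749; 5749 is unramified.
Compute (34/5749) via Euler: 34^((5749-1)/2) mod 5749 = 1, so (34/5749) = 1.
(34/5749) = 1, so 5749 splits.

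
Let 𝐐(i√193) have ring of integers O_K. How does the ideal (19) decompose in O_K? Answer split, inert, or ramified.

-193 mod 4 = 3, hence disc K = 4·(-193) = -772 and O_K = ℤ[√-193].
19 ∤ -772, so 19 is unramified.
(-193/19) = 16^9 mod 19 = 1, giving Legendre symbol 1.
Legendre symbol 1 ⇒ 19 is split.

split — (19) = 𝔭₁𝔭₂ with 𝔭₁ ≠ 𝔭₂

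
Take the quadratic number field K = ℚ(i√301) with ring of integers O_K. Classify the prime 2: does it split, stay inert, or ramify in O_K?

ramified — (2) = 𝔭²

Since -301 ≢ 1 mod 4, the ring of integers is ℤ[√-301] with discriminant 4·(-301) = -1204.
disc(K) = -1204 = 2·(-602), so p = 2 is ramified.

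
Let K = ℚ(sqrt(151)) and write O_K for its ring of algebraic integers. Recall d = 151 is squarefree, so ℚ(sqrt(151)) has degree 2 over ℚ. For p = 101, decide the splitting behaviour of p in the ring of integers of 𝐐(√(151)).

151 mod 4 = 3, hence disc K = 4·151 = 604 and O_K = ℤ[√151].
101 ∤ 604, so 101 is unramified.
Compute (151/101) via Euler: 50^((101-1)/2) mod 101 = 100, so (151/101) = -1.
(151/101) = -1, so 101 is inert.

101 remains inert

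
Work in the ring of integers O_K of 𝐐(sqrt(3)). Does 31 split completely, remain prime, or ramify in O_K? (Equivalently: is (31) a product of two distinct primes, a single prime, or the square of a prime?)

d = 3 ≡ 3 (mod 4), so O_K = ℤ[√3] and disc(K) = 4d = 12.
disc(K) = 12 is not divisible by 31; 31 is unramified.
Compute (3/31) via Euler: 3^((31-1)/2) mod 31 = 30, so (3/31) = -1.
(3/31) = -1, so 31 is inert.

31 remains inert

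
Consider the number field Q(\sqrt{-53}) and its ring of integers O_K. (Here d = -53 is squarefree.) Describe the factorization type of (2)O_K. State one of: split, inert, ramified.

ramifies in O_K

-53 mod 4 = 3, hence disc K = 4·(-53) = -212 and O_K = ℤ[√-53].
Ramification test: 2 | -212. The prime 2 ramifies in K.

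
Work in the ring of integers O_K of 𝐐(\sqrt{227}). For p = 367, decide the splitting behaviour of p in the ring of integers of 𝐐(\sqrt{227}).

Since 227 ≢ 1 mod 4, the ring of integers is ℤ[√227] with discriminant 4·227 = 908.
367 ∤ 908, so 367 is unramified.
Legendre symbol by Euler's criterion: (227/367) ≡ 227^183 ≡ 1 (mod 367), i.e. (227/367) = 1.
d is a quadratic residue mod p, hence 367 splits in O_K.

p splits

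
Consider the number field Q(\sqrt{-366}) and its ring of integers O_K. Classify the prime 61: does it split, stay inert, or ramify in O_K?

ramified

Since -366 ≢ 1 mod 4, the ring of integers is ℤ[√-366] with discriminant 4·(-366) = -1464.
61 divides disc(K) = -1464, so 61 ramifies.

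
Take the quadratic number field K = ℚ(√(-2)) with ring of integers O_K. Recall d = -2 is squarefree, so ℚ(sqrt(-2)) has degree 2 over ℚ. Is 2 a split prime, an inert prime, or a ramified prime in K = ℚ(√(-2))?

-2 mod 4 = 2, hence disc K = 4·(-2) = -8 and O_K = ℤ[√-2].
Ramification test: 2 | -8. The prime 2 ramifies in K.

ramified — (2) = 𝔭²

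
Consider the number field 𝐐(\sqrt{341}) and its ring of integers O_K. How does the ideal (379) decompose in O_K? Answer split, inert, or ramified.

341 mod 4 = 1, hence disc K = 341 and O_K = ℤ[(1+√341)/2].
Since gcd(379, 341) = 1 the prime 379 does not ramify.
Euler's criterion: 341^189 mod 379 = 1. Thus (341|379) = 1.
Legendre symbol 1 ⇒ 379 is split.

split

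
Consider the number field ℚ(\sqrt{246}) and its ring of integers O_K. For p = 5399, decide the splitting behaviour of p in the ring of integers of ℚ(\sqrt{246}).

inert — (5399) stays prime in O_K

246 mod 4 = 2, hence disc K = 4·246 = 984 and O_K = ℤ[√246].
5399 ∤ 984, so 5399 is unramified.
Legendre symbol by Euler's criterion: (246/5399) ≡ 246^2699 ≡ 5398 (mod 5399), i.e. (246/5399) = -1.
d is a non-residue mod p, hence 5399 remains inert in O_K.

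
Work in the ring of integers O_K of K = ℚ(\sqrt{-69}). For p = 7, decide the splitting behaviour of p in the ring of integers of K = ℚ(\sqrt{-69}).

-69 mod 4 = 3, hence disc K = 4·(-69) = -276 and O_K = ℤ[√-69].
Since gcd(7, -276) = 1 the prime 7 does not ramify.
Euler's criterion: (-69)^3 mod 7 = 1. Thus (-69|7) = 1.
Legendre symbol 1 ⇒ 7 is split.

7 splits in O_K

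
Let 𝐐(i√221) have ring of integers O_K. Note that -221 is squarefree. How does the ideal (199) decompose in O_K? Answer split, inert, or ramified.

split

-221 mod 4 = 3, hence disc K = 4·(-221) = -884 and O_K = ℤ[√-221].
Since gcd(199, -884) = 1 the prime 199 does not ramify.
Euler's criterion: (-221)^99 mod 199 = 1. Thus (-221|199) = 1.
d is a quadratic residue mod p, hence 199 splits in O_K.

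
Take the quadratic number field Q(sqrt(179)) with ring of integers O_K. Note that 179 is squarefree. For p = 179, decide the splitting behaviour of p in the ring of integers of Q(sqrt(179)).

d = 179 ≡ 3 (mod 4), so O_K = ℤ[√179] and disc(K) = 4d = 716.
Ramification test: 179 | 716. The prime 179 ramifies in K.

179 is ramified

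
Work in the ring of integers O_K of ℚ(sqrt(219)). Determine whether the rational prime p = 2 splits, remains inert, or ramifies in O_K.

2 is ramified

Since 219 ≢ 1 mod 4, the ring of integers is ℤ[√219] with discriminant 4·219 = 876.
disc(K) = 876 = 2·438, so p = 2 is ramified.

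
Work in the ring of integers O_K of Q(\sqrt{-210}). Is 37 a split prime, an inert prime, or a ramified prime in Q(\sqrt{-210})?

Since -210 ≢ 1 mod 4, the ring of integers is ℤ[√-210] with discriminant 4·(-210) = -840.
Since gcd(37, -840) = 1 the prime 37 does not ramify.
Legendre symbol by Euler's criterion: (-210/37) ≡ (-210)^18 ≡ 1 (mod 37), i.e. (-210/37) = 1.
d is a quadratic residue mod p, hence 37 splits in O_K.

split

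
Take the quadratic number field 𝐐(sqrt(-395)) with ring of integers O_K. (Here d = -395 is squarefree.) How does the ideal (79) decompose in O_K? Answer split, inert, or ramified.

Since -395 ≡ 1 mod 4, the ring of integers is ℤ[(1+√-395)/2] with discriminant -395.
disc(K) = -395 = 79·(-5), so p = 79 is ramified.

ramifies in O_K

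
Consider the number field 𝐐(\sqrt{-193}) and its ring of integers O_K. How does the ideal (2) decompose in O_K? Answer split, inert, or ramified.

Since -193 ≢ 1 mod 4, the ring of integers is ℤ[√-193] with discriminant 4·(-193) = -772.
Ramification test: 2 | -772. The prime 2 ramifies in K.

ramified — (2) = 𝔭²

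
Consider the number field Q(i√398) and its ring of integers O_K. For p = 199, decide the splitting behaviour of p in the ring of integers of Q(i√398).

-398 mod 4 = 2, hence disc K = 4·(-398) = -1592 and O_K = ℤ[√-398].
199 divides disc(K) = -1592, so 199 ramifies.

p ramifies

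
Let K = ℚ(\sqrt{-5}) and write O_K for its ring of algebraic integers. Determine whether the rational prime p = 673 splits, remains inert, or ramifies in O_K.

673 remains inert

d = -5 ≡ 3 (mod 4), so O_K = ℤ[√-5] and disc(K) = 4d = -20.
disc(K) = -20 is not divisible by 673; 673 is unramified.
Euler's criterion: (-5)^336 mod 673 = 672. Thus (-5|673) = -1.
Legendre symbol -1 ⇒ 673 is inert.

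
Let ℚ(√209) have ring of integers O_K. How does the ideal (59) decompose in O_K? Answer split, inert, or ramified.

59 remains inert

Since 209 ≡ 1 mod 4, the ring of integers is ℤ[(1+√209)/2] with discriminant 209.
Since gcd(59, 209) = 1 the prime 59 does not ramify.
Legendre symbol by Euler's criterion: (209/59) ≡ 209^29 ≡ 58 (mod 59), i.e. (209/59) = -1.
Legendre symbol -1 ⇒ 59 is inert.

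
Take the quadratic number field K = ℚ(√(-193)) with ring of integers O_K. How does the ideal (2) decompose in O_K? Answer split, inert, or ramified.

ramified — (2) = 𝔭²

-193 mod 4 = 3, hence disc K = 4·(-193) = -772 and O_K = ℤ[√-193].
disc(K) = -772 = 2·(-386), so p = 2 is ramified.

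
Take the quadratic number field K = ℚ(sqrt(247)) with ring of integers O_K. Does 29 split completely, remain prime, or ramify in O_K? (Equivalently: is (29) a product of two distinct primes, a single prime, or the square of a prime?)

p is inert

Since 247 ≢ 1 mod 4, the ring of integers is ℤ[√247] with discriminant 4·247 = 988.
Since gcd(29, 988) = 1 the prime 29 does not ramify.
Legendre symbol by Euler's criterion: (247/29) ≡ 247^14 ≡ 28 (mod 29), i.e. (247/29) = -1.
(247/29) = -1, so 29 is inert.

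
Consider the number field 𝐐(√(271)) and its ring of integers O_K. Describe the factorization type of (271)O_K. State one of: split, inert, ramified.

p ramifies

271 mod 4 = 3, hence disc K = 4·271 = 1084 and O_K = ℤ[√271].
271 divides disc(K) = 1084, so 271 ramifies.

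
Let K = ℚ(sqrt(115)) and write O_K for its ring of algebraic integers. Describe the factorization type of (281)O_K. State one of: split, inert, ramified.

281 remains inert

Since 115 ≢ 1 mod 4, the ring of integers is ℤ[√115] with discriminant 4·115 = 460.
281 ∤ 460, so 281 is unramified.
(115/281) = 115^140 mod 281 = 280, giving Legendre symbol -1.
d is a non-residue mod p, hence 281 remains inert in O_K.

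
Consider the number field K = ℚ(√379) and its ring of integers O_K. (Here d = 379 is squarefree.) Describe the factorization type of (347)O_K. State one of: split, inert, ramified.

inert

d = 379 ≡ 3 (mod 4), so O_K = ℤ[√379] and disc(K) = 4d = 1516.
Since gcd(347, 1516) = 1 the prime 347 does not ramify.
(379/347) = 32^173 mod 347 = 346, giving Legendre symbol -1.
(379/347) = -1, so 347 is inert.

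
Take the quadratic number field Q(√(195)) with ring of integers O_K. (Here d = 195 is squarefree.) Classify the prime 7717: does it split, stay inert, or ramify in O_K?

195 mod 4 = 3, hence disc K = 4·195 = 780 and O_K = ℤ[√195].
7717 ∤ 780, so 7717 is unramified.
Compute (195/7717) via Euler: 195^((7717-1)/2) mod 7717 = 1, so (195/7717) = 1.
d is a quadratic residue mod p, hence 7717 splits in O_K.

p splits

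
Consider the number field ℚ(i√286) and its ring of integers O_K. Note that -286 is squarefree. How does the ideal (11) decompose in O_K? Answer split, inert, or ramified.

-286 mod 4 = 2, hence disc K = 4·(-286) = -1144 and O_K = ℤ[√-286].
Ramification test: 11 | -1144. The prime 11 ramifies in K.

ramified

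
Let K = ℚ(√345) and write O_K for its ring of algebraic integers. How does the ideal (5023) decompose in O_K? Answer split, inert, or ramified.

345 mod 4 = 1, hence disc K = 345 and O_K = ℤ[(1+√345)/2].
disc(K) = 345 is not divisible by 5023; 5023 is unramified.
Compute (345/5023) via Euler: 345^((5023-1)/2) mod 5023 = 5022, so (345/5023) = -1.
Legendre symbol -1 ⇒ 5023 is inert.

inert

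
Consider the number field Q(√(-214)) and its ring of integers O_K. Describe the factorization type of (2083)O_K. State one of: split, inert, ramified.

2083 splits in O_K

Since -214 ≢ 1 mod 4, the ring of integers is ℤ[√-214] with discriminant 4·(-214) = -856.
disc(K) = -856 is not divisible by 2083; 2083 is unramified.
Legendre symbol by Euler's criterion: (-214/2083) ≡ (-214)^1041 ≡ 1 (mod 2083), i.e. (-214/2083) = 1.
(-214/2083) = 1, so 2083 splits.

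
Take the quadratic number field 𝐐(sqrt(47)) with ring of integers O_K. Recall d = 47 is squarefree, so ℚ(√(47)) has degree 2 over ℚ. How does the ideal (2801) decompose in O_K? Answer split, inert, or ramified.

47 mod 4 = 3, hence disc K = 4·47 = 188 and O_K = ℤ[√47].
2801 ∤ 188, so 2801 is unramified.
(47/2801) = 47^1400 mod 2801 = 1, giving Legendre symbol 1.
Legendre symbol 1 ⇒ 2801 is split.

2801 splits in O_K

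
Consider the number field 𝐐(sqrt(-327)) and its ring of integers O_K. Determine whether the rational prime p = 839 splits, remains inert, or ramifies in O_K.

splits completely

-327 mod 4 = 1, hence disc K = -327 and O_K = ℤ[(1+√-327)/2].
disc(K) = -327 is not divisible by 839; 839 is unramified.
(-327/839) = 512^419 mod 839 = 1, giving Legendre symbol 1.
(-327/839) = 1, so 839 splits.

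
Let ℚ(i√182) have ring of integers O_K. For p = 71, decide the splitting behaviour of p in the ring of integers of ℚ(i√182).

71 remains inert

Since -182 ≢ 1 mod 4, the ring of integers is ℤ[√-182] with discriminant 4·(-182) = -728.
Since gcd(71, -728) = 1 the prime 71 does not ramify.
Euler's criterion: (-182)^35 mod 71 = 70. Thus (-182|71) = -1.
(-182/71) = -1, so 71 is inert.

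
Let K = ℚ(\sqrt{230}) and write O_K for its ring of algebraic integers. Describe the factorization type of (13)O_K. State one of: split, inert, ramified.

split

230 mod 4 = 2, hence disc K = 4·230 = 920 and O_K = ℤ[√230].
Since gcd(13, 920) = 1 the prime 13 does not ramify.
Legendre symbol by Euler's criterion: (230/13) ≡ 230^6 ≡ 1 (mod 13), i.e. (230/13) = 1.
(230/13) = 1, so 13 splits.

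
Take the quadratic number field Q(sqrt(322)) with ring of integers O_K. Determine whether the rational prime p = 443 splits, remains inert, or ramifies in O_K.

inert

322 mod 4 = 2, hence disc K = 4·322 = 1288 and O_K = ℤ[√322].
Since gcd(443, 1288) = 1 the prime 443 does not ramify.
Legendre symbol by Euler's criterion: (322/443) ≡ 322^221 ≡ 442 (mod 443), i.e. (322/443) = -1.
d is a non-residue mod p, hence 443 remains inert in O_K.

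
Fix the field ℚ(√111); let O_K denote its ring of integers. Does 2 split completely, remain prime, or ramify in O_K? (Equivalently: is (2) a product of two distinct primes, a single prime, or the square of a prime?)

Since 111 ≢ 1 mod 4, the ring of integers is ℤ[√111] with discriminant 4·111 = 444.
disc(K) = 444 = 2·222, so p = 2 is ramified.

2 is ramified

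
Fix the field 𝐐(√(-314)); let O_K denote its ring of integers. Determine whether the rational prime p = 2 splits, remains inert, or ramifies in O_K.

d = -314 ≡ 2 (mod 4), so O_K = ℤ[√-314] and disc(K) = 4d = -1256.
Ramification test: 2 | -1256. The prime 2 ramifies in K.

p ramifies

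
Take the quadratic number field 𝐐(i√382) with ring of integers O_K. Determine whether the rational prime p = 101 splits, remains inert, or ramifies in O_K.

-382 mod 4 = 2, hence disc K = 4·(-382) = -1528 and O_K = ℤ[√-382].
Since gcd(101, -1528) = 1 the prime 101 does not ramify.
(-382/101) = 22^50 mod 101 = 1, giving Legendre symbol 1.
Legendre symbol 1 ⇒ 101 is split.

101 splits in O_K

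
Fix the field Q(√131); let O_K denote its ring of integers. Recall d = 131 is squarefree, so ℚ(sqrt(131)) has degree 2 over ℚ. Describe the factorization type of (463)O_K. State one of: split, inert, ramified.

split

d = 131 ≡ 3 (mod 4), so O_K = ℤ[√131] and disc(K) = 4d = 524.
463 ∤ 524, so 463 is unramified.
Euler's criterion: 131^231 mod 463 = 1. Thus (131|463) = 1.
d is a quadratic residue mod p, hence 463 splits in O_K.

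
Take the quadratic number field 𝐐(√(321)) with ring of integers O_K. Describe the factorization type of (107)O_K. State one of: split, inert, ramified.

321 mod 4 = 1, hence disc K = 321 and O_K = ℤ[(1+√321)/2].
Ramification test: 107 | 321. The prime 107 ramifies in K.

ramified — (107) = 𝔭²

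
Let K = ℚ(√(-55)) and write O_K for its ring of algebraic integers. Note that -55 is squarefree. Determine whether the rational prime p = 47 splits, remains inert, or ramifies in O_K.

inert — (47) stays prime in O_K

Since -55 ≡ 1 mod 4, the ring of integers is ℤ[(1+√-55)/2] with discriminant -55.
47 ∤ -55, so 47 is unramified.
Euler's criterion: (-55)^23 mod 47 = 46. Thus (-55|47) = -1.
Legendre symbol -1 ⇒ 47 is inert.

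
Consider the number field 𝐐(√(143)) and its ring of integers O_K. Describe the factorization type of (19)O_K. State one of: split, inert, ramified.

inert

d = 143 ≡ 3 (mod 4), so O_K = ℤ[√143] and disc(K) = 4d = 572.
Since gcd(19, 572) = 1 the prime 19 does not ramify.
Euler's criterion: 143^9 mod 19 = 18. Thus (143|19) = -1.
(143/19) = -1, so 19 is inert.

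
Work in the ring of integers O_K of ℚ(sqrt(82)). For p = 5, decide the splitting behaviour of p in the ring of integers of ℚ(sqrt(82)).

inert

d = 82 ≡ 2 (mod 4), so O_K = ℤ[√82] and disc(K) = 4d = 328.
5 ∤ 328, so 5 is unramified.
Legendre symbol by Euler's criterion: (82/5) ≡ 82^2 ≡ 4 (mod 5), i.e. (82/5) = -1.
d is a non-residue mod p, hence 5 remains inert in O_K.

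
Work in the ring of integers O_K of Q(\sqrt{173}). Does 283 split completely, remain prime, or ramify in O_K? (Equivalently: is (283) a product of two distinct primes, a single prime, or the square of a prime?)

283 remains inert

d = 173 ≡ 1 (mod 4), so O_K = ℤ[(1+√173)/2] and disc(K) = d = 173.
Since gcd(283, 173) = 1 the prime 283 does not ramify.
Legendre symbol by Euler's criterion: (173/283) ≡ 173^141 ≡ 282 (mod 283), i.e. (173/283) = -1.
(173/283) = -1, so 283 is inert.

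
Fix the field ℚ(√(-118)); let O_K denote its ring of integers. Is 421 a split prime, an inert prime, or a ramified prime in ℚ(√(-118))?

Since -118 ≢ 1 mod 4, the ring of integers is ℤ[√-118] with discriminant 4·(-118) = -472.
disc(K) = -472 is not divisible by 421; 421 is unramified.
Legendre symbol by Euler's criterion: (-118/421) ≡ (-118)^210 ≡ 1 (mod 421), i.e. (-118/421) = 1.
Legendre symbol 1 ⇒ 421 is split.

splits completely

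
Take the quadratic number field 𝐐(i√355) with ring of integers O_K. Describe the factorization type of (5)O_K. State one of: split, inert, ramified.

d = -355 ≡ 1 (mod 4), so O_K = ℤ[(1+√-355)/2] and disc(K) = d = -355.
Ramification test: 5 | -355. The prime 5 ramifies in K.

ramifies in O_K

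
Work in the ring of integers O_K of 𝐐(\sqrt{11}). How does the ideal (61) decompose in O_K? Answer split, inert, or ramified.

inert — (61) stays prime in O_K

d = 11 ≡ 3 (mod 4), so O_K = ℤ[√11] and disc(K) = 4d = 44.
Since gcd(61, 44) = 1 the prime 61 does not ramify.
Legendre symbol by Euler's criterion: (11/61) ≡ 11^30 ≡ 60 (mod 61), i.e. (11/61) = -1.
(11/61) = -1, so 61 is inert.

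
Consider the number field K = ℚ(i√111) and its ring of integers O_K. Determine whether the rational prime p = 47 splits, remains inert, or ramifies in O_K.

Since -111 ≡ 1 mod 4, the ring of integers is ℤ[(1+√-111)/2] with discriminant -111.
disc(K) = -111 is not divisible by 47; 47 is unramified.
Legendre symbol by Euler's criterion: (-111/47) ≡ (-111)^23 ≡ 46 (mod 47), i.e. (-111/47) = -1.
(-111/47) = -1, so 47 is inert.

47 remains inert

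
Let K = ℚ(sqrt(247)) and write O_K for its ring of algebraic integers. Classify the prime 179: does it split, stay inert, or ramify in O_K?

247 mod 4 = 3, hence disc K = 4·247 = 988 and O_K = ℤ[√247].
disc(K) = 988 is not divisible by 179; 179 is unramified.
Euler's criterion: 247^89 mod 179 = 1. Thus (247|179) = 1.
d is a quadratic residue mod p, hence 179 splits in O_K.

179 splits in O_K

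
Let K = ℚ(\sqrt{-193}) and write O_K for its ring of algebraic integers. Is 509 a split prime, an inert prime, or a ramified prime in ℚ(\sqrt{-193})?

Since -193 ≢ 1 mod 4, the ring of integers is ℤ[√-193] with discriminant 4·(-193) = -772.
Since gcd(509, -772) = 1 the prime 509 does not ramify.
Legendre symbol by Euler's criterion: (-193/509) ≡ (-193)^254 ≡ 508 (mod 509), i.e. (-193/509) = -1.
d is a non-residue mod p, hence 509 remains inert in O_K.

inert — (509) stays prime in O_K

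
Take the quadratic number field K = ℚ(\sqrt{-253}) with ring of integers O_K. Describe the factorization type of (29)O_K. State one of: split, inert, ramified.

Since -253 ≢ 1 mod 4, the ring of integers is ℤ[√-253] with discriminant 4·(-253) = -1012.
Since gcd(29, -1012) = 1 the prime 29 does not ramify.
(-253/29) = 8^14 mod 29 = 28, giving Legendre symbol -1.
d is a non-residue mod p, hence 29 remains inert in O_K.

remains prime (inert)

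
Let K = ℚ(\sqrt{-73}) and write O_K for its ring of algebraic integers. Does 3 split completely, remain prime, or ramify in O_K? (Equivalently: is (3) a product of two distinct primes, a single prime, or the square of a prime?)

-73 mod 4 = 3, hence disc K = 4·(-73) = -292 and O_K = ℤ[√-73].
Since gcd(3, -292) = 1 the prime 3 does not ramify.
Compute (-73/3) via Euler: 2^((3-1)/2) mod 3 = 2, so (-73/3) = -1.
Legendre symbol -1 ⇒ 3 is inert.

remains prime (inert)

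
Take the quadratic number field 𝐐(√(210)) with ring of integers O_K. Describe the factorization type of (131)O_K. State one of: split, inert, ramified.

131 remains inert

Since 210 ≢ 1 mod 4, the ring of integers is ℤ[√210] with discriminant 4·210 = 840.
131 ∤ 840, so 131 is unramified.
Legendre symbol by Euler's criterion: (210/131) ≡ 210^65 ≡ 130 (mod 131), i.e. (210/131) = -1.
Legendre symbol -1 ⇒ 131 is inert.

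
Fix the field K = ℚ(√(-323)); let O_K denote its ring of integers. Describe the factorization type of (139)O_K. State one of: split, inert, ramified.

d = -323 ≡ 1 (mod 4), so O_K = ℤ[(1+√-323)/2] and disc(K) = d = -323.
Since gcd(139, -323) = 1 the prime 139 does not ramify.
Compute (-323/139) via Euler: 94^((139-1)/2) mod 139 = 138, so (-323/139) = -1.
(-323/139) = -1, so 139 is inert.

inert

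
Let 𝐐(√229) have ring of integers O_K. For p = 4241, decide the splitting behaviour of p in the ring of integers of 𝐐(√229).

remains prime (inert)

229 mod 4 = 1, hence disc K = 229 and O_K = ℤ[(1+√229)/2].
Since gcd(4241, 229) = 1 the prime 4241 does not ramify.
Compute (229/4241) via Euler: 229^((4241-1)/2) mod 4241 = 4240, so (229/4241) = -1.
(229/4241) = -1, so 4241 is inert.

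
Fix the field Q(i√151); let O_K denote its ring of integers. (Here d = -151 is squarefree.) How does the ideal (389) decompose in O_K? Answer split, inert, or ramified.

remains prime (inert)

d = -151 ≡ 1 (mod 4), so O_K = ℤ[(1+√-151)/2] and disc(K) = d = -151.
389 ∤ -151, so 389 is unramified.
Compute (-151/389) via Euler: 238^((389-1)/2) mod 389 = 388, so (-151/389) = -1.
(-151/389) = -1, so 389 is inert.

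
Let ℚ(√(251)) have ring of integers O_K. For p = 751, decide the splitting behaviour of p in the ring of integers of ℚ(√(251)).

251 mod 4 = 3, hence disc K = 4·251 = 1004 and O_K = ℤ[√251].
Since gcd(751, 1004) = 1 the prime 751 does not ramify.
Euler's criterion: 251^375 mod 751 = 750. Thus (251|751) = -1.
Legendre symbol -1 ⇒ 751 is inert.

p is inert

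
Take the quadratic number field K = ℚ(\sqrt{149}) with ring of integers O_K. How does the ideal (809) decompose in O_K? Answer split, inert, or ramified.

809 splits in O_K

Since 149 ≡ 1 mod 4, the ring of integers is ℤ[(1+√149)/2] with discriminant 149.
809 ∤ 149, so 809 is unramified.
Euler's criterion: 149^404 mod 809 = 1. Thus (149|809) = 1.
d is a quadratic residue mod p, hence 809 splits in O_K.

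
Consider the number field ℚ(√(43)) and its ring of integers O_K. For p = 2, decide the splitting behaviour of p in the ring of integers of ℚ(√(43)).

43 mod 4 = 3, hence disc K = 4·43 = 172 and O_K = ℤ[√43].
2 divides disc(K) = 172, so 2 ramifies.

ramified — (2) = 𝔭²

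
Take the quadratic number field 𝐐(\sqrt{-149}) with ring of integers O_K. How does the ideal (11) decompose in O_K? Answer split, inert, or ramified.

11 splits in O_K

Since -149 ≢ 1 mod 4, the ring of integers is ℤ[√-149] with discriminant 4·(-149) = -596.
disc(K) = -596 is not divisible by 11; 11 is unramified.
Legendre symbol by Euler's criterion: (-149/11) ≡ (-149)^5 ≡ 1 (mod 11), i.e. (-149/11) = 1.
Legendre symbol 1 ⇒ 11 is split.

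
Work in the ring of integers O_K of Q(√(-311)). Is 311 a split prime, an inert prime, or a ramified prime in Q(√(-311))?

-311 mod 4 = 1, hence disc K = -311 and O_K = ℤ[(1+√-311)/2].
disc(K) = -311 = 311·(-1), so p = 311 is ramified.

ramifies in O_K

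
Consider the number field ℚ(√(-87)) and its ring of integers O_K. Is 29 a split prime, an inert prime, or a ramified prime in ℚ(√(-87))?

Since -87 ≡ 1 mod 4, the ring of integers is ℤ[(1+√-87)/2] with discriminant -87.
Ramification test: 29 | -87. The prime 29 ramifies in K.

ramified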